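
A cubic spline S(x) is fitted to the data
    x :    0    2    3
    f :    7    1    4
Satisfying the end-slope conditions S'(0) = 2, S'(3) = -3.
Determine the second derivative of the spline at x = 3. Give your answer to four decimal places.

Put m_i = S'' at the i-th knot. Here h = (2, 1) and Δ = (-3, 3), so the interior equations h_(i-1)·m_(i-1) + 2(h_(i-1)+h_i)·m_i + h_i·m_(i+1) = 6(Δ_i − Δ_(i-1)) read
  2·m_0 + 6·m_1 + 1·m_2 = 6(Δ_1 - Δ_0) = 36
Clamped end conditions give two more equations: 2h_0·m_0 + h_0·m_1 = 6(Δ_0 - S'(0)) = -30 and h_1·m_1 + 2h_1·m_2 = 6(S'(3) - Δ_1) = -36.
Hence m_0 = -91/6, m_1 = 46/3, m_2 = -77/3.

-25.6667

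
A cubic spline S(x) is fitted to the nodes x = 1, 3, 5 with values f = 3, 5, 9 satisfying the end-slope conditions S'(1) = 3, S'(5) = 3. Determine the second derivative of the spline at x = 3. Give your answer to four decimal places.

1.5000

Put σ_i = S'' at the i-th knot. Here h = (2, 2) and Δ = (1, 2), so the interior equations h_(i-1)·σ_(i-1) + 2(h_(i-1)+h_i)·σ_i + h_i·σ_(i+1) = 6(Δ_i − Δ_(i-1)) read
  2·σ_0 + 8·σ_1 + 2·σ_2 = 6(Δ_1 - Δ_0) = 6
Clamped end conditions give two more equations: 2h_0·σ_0 + h_0·σ_1 = 6(Δ_0 - S'(1)) = -12 and h_1·σ_1 + 2h_1·σ_2 = 6(S'(5) - Δ_1) = 6.
Solving the tridiagonal system: σ_0 = -15/4, σ_1 = 3/2, σ_2 = 3/4.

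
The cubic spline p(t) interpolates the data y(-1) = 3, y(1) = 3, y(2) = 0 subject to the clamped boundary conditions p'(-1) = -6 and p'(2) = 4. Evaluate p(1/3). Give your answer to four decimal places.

Write m_i for p''(x_i). With h_i = 2, 1 and divided differences Δ_i = 0, -3, the continuity of p' gives the tridiagonal system
  2·m_0 + 6·m_1 + 1·m_2 = 6(Δ_1 - Δ_0) = -18
Clamped end conditions give two more equations: 2h_0·m_0 + h_0·m_1 = 6(Δ_0 - p'(-1)) = 36 and h_1·m_1 + 2h_1·m_2 = 6(p'(2) - Δ_1) = 42.
Solving: m_0 = 46/3, m_1 = -38/3, m_2 = 82/3.
On [-1, 1], p(t) = 3 - 6·(t + 1) + 23/3·(t + 1)² - 7/3·(t + 1)³.
With (t + 1) = 4/3: p(1/3) = 251/81.

3.0988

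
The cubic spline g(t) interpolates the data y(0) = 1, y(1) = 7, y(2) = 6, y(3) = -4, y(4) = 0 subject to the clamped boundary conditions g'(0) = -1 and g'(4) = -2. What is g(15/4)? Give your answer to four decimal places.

Put σ_i = g'' at the i-th knot. Here h = (1, 1, 1, 1) and Δ = (6, -1, -10, 4), so the interior equations h_(i-1)·σ_(i-1) + 2(h_(i-1)+h_i)·σ_i + h_i·σ_(i+1) = 6(Δ_i − Δ_(i-1)) read
  1·σ_0 + 4·σ_1 + 1·σ_2 = 6(Δ_1 - Δ_0) = -42
  1·σ_1 + 4·σ_2 + 1·σ_3 = 6(Δ_2 - Δ_1) = -54
  1·σ_2 + 4·σ_3 + 1·σ_4 = 6(Δ_3 - Δ_2) = 84
Clamped end conditions give two more equations: 2h_0·σ_0 + h_0·σ_1 = 6(Δ_0 - g'(0)) = 42 and h_3·σ_3 + 2h_3·σ_4 = 6(g'(4) - Δ_3) = -36.
Forward elimination and back-substitution give σ_0 = 191/7, σ_1 = -88/7, σ_2 = -19, σ_3 = 242/7, σ_4 = -247/7.
On [3, 4], g(t) = -4 - 23/14·(t - 3) + 121/7·(t - 3)² - 163/14·(t - 3)³.
With (t - 3) = 3/4: g(15/4) = -377/896.

-0.4208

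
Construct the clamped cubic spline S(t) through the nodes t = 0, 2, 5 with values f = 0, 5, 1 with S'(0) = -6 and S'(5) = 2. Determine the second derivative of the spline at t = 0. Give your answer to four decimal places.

Write σ_i for S''(x_i). With h_i = 2, 3 and divided differences Δ_i = 5/2, -4/3, the continuity of S' gives the tridiagonal system
  2·σ_0 + 10·σ_1 + 3·σ_2 = 6(Δ_1 - Δ_0) = -23
Clamped end conditions give two more equations: 2h_0·σ_0 + h_0·σ_1 = 6(Δ_0 - S'(0)) = 51 and h_1·σ_1 + 2h_1·σ_2 = 6(S'(5) - Δ_1) = 20.
Hence σ_0 = 333/20, σ_1 = -39/5, σ_2 = 217/30.

16.6500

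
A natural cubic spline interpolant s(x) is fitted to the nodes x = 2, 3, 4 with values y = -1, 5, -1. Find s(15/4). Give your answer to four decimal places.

1.2031

Let M_i = s''(x_i). Step sizes h_i = 1, 1; slopes of the chords Δ_i = (y_(i+1) - y_i)/h_i = 6, -6.
  1·M_0 + 4·M_1 + 1·M_2 = 6(Δ_1 - Δ_0) = -72
Natural end conditions: M_0 = M_2 = 0.
Solving: M_0 = 0, M_1 = -18, M_2 = 0.
On [3, 4], s(x) = 5 + 0·(x - 3) - 9·(x - 3)² + 3·(x - 3)³.
With (x - 3) = 3/4: s(15/4) = 77/64.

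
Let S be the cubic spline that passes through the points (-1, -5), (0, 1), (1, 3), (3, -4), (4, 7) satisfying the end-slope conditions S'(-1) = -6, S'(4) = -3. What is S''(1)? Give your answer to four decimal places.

Put M_i = S'' at the i-th knot. Here h = (1, 1, 2, 1) and Δ = (6, 2, -7/2, 11), so the interior equations h_(i-1)·M_(i-1) + 2(h_(i-1)+h_i)·M_i + h_i·M_(i+1) = 6(Δ_i − Δ_(i-1)) read
  1·M_0 + 4·M_1 + 1·M_2 = 6(Δ_1 - Δ_0) = -24
  1·M_1 + 6·M_2 + 2·M_3 = 6(Δ_2 - Δ_1) = -33
  2·M_2 + 6·M_3 + 1·M_4 = 6(Δ_3 - Δ_2) = 87
Clamped end conditions give two more equations: 2h_0·M_0 + h_0·M_1 = 6(Δ_0 - S'(-1)) = 72 and h_3·M_3 + 2h_3·M_4 = 6(S'(4) - Δ_3) = -84.
Forward elimination and back-substitution give M_0 = 5475/128, M_1 = -867/64, M_2 = -1611/128, M_3 = 897/32, M_4 = -3585/64.

-12.5859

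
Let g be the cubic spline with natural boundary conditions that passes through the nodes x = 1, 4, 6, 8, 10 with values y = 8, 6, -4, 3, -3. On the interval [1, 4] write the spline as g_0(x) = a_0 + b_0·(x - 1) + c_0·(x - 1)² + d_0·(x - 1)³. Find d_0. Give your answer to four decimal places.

Put M_i = g'' at the i-th knot. Here h = (3, 2, 2, 2) and Δ = (-2/3, -5, 7/2, -3), so the interior equations h_(i-1)·M_(i-1) + 2(h_(i-1)+h_i)·M_i + h_i·M_(i+1) = 6(Δ_i − Δ_(i-1)) read
  3·M_0 + 10·M_1 + 2·M_2 = 6(Δ_1 - Δ_0) = -26
  2·M_1 + 8·M_2 + 2·M_3 = 6(Δ_2 - Δ_1) = 51
  2·M_2 + 8·M_3 + 2·M_4 = 6(Δ_3 - Δ_2) = -39
Natural end conditions: M_0 = M_4 = 0.
Solving the tridiagonal system: M_0 = 0, M_1 = -633/142, M_2 = 1319/142, M_3 = -511/71, M_4 = 0.
On [1, 4], with g_0(x) = a_0 + b_0·(x - 1) + c_0·(x - 1)² + d_0·(x - 1)³: c_0 = M_0/2 = 0, d_0 = (M_1 - M_0)/(6h_0) = -211/852, b_0 = Δ_0 - h_0(2M_0 + M_1)/6 = 1331/852.

-0.2477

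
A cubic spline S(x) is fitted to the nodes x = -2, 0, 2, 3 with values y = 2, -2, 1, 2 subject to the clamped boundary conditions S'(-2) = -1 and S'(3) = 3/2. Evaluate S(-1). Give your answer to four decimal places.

-0.1359

With σ_i denoting the second derivative at x_i, h_i = 2, 2, 1, and Δ_i = (y_(i+1) − y_i)/h_i = -2, 3/2, 1:
  2·σ_0 + 8·σ_1 + 2·σ_2 = 6(Δ_1 - Δ_0) = 21
  2·σ_1 + 6·σ_2 + 1·σ_3 = 6(Δ_2 - Δ_1) = -3
Clamped end conditions give two more equations: 2h_0·σ_0 + h_0·σ_1 = 6(Δ_0 - S'(-2)) = -6 and h_2·σ_2 + 2h_2·σ_3 = 6(S'(3) - Δ_2) = 3.
Solving the tridiagonal system: σ_0 = -163/46, σ_1 = 94/23, σ_2 = -53/23, σ_3 = 61/23.
On [-2, 0], S(x) = 2 - 1·(x + 2) - 163/92·(x + 2)² + 117/184·(x + 2)³.
With (x + 2) = 1: S(-1) = -25/184.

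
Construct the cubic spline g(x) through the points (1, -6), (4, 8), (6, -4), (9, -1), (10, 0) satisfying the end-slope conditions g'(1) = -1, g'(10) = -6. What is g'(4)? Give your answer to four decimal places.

With M_i denoting the second derivative at x_i, h_i = 3, 2, 3, 1, and Δ_i = (y_(i+1) − y_i)/h_i = 14/3, -6, 1, 1:
  3·M_0 + 10·M_1 + 2·M_2 = 6(Δ_1 - Δ_0) = -64
  2·M_1 + 10·M_2 + 3·M_3 = 6(Δ_2 - Δ_1) = 42
  3·M_2 + 8·M_3 + 1·M_4 = 6(Δ_3 - Δ_2) = 0
Clamped end conditions give two more equations: 2h_0·M_0 + h_0·M_1 = 6(Δ_0 - g'(1)) = 34 and h_3·M_3 + 2h_3·M_4 = 6(g'(10) - Δ_3) = -42.
Solving: M_0 = 1978/177, M_1 = -650/59, M_2 = 373/59, M_3 = 16/59, M_4 = -1247/59.
On [4, 6], g'(x) = b_1 + 2c_1·(x - 4) + 3d_1·(x - 4)² with b_1 = Δ_1 - h_1(2M_1 + M_2)/6 = -45/59, c_1 = M_1/2 = -325/59, d_1 = (M_2 - M_1)/(6h_1) = 341/236. So g'(4) = -45/59.

-0.7627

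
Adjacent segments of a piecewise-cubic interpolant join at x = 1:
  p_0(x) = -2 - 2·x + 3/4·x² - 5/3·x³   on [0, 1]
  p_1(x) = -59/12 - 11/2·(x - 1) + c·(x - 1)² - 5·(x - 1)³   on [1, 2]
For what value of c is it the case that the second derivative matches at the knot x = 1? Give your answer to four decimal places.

-4.2500

p_0''(x) = 3/2 - 10·x, so p_0''(1) = -17/2. On the right, p_1''(1) = 2c, so c = -17/4.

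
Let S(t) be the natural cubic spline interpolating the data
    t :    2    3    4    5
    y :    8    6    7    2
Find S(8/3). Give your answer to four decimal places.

6.2222

With m_i denoting the second derivative at x_i, h_i = 1, 1, 1, and Δ_i = (y_(i+1) − y_i)/h_i = -2, 1, -5:
  1·m_0 + 4·m_1 + 1·m_2 = 6(Δ_1 - Δ_0) = 18
  1·m_1 + 4·m_2 + 1·m_3 = 6(Δ_2 - Δ_1) = -36
Natural end conditions: m_0 = m_3 = 0.
Solving the tridiagonal system: m_0 = 0, m_1 = 36/5, m_2 = -54/5, m_3 = 0.
On [2, 3], S(t) = 8 - 16/5·(t - 2) + 0·(t - 2)² + 6/5·(t - 2)³.
With (t - 2) = 2/3: S(8/3) = 56/9.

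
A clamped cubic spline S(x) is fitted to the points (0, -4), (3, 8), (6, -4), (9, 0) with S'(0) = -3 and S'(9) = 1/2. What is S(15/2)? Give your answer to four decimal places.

Write M_i for S''(x_i). With h_i = 3, 3, 3 and divided differences Δ_i = 4, -4, 4/3, the continuity of S' gives the tridiagonal system
  3·M_0 + 12·M_1 + 3·M_2 = 6(Δ_1 - Δ_0) = -48
  3·M_1 + 12·M_2 + 3·M_3 = 6(Δ_2 - Δ_1) = 32
Clamped end conditions give two more equations: 2h_0·M_0 + h_0·M_1 = 6(Δ_0 - S'(0)) = 42 and h_2·M_2 + 2h_2·M_3 = 6(S'(9) - Δ_2) = -5.
Forward elimination and back-substitution give M_0 = 499/45, M_1 = -368/45, M_2 = 253/45, M_3 = -164/45.
On [6, 9], S(x) = -4 - 37/15·(x - 6) + 253/90·(x - 6)² - 139/270·(x - 6)³.
With (x - 6) = 3/2: S(15/2) = -249/80.

-3.1125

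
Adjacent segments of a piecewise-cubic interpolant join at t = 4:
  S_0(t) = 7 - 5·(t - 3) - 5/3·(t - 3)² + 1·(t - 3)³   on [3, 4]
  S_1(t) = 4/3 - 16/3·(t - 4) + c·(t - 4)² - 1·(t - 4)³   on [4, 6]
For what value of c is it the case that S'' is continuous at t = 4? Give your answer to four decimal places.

1.3333

S_0''(t) = -10/3 + 6·(t - 3), so S_0''(4) = 8/3. On the right, S_1''(4) = 2c, so c = 4/3.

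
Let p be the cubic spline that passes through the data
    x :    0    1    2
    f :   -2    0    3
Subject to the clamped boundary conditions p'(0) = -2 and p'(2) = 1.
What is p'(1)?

4

Write m_i for p''(x_i). With h_i = 1, 1 and divided differences Δ_i = 2, 3, the continuity of p' gives the tridiagonal system
  1·m_0 + 4·m_1 + 1·m_2 = 6(Δ_1 - Δ_0) = 6
Clamped end conditions give two more equations: 2h_0·m_0 + h_0·m_1 = 6(Δ_0 - p'(0)) = 24 and h_1·m_1 + 2h_1·m_2 = 6(p'(2) - Δ_1) = -12.
Hence m_0 = 12, m_1 = 0, m_2 = -6.
On [1, 2], p'(x) = b_1 + 2c_1·(x - 1) + 3d_1·(x - 1)² with b_1 = Δ_1 - h_1(2m_1 + m_2)/6 = 4, c_1 = m_1/2 = 0, d_1 = (m_2 - m_1)/(6h_1) = -1. So p'(1) = 4.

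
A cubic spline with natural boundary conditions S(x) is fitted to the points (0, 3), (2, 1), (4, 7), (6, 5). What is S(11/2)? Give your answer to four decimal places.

Put m_i = S'' at the i-th knot. Here h = (2, 2, 2) and Δ = (-1, 3, -1), so the interior equations h_(i-1)·m_(i-1) + 2(h_(i-1)+h_i)·m_i + h_i·m_(i+1) = 6(Δ_i − Δ_(i-1)) read
  2·m_0 + 8·m_1 + 2·m_2 = 6(Δ_1 - Δ_0) = 24
  2·m_1 + 8·m_2 + 2·m_3 = 6(Δ_2 - Δ_1) = -24
Natural end conditions: m_0 = m_3 = 0.
Forward elimination and back-substitution give m_0 = 0, m_1 = 4, m_2 = -4, m_3 = 0.
On [4, 6], S(x) = 7 + 5/3·(x - 4) - 2·(x - 4)² + 1/3·(x - 4)³.
With (x - 4) = 3/2: S(11/2) = 49/8.

6.1250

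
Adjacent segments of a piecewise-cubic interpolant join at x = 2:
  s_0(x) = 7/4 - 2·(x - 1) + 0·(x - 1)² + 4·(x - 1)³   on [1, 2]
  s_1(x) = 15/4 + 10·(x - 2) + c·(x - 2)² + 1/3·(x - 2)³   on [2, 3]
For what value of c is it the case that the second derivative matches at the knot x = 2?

s_0''(x) = 0 + 24·(x - 1), so s_0''(2) = 24. On the right, s_1''(2) = 2c, so c = 12.

12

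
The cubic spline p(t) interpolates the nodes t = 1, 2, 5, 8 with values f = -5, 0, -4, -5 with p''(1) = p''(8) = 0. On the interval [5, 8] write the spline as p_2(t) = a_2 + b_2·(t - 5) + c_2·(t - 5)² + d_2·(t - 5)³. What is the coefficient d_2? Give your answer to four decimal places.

-0.1034

Let M_i = p''(x_i). Step sizes h_i = 1, 3, 3; slopes of the chords Δ_i = (y_(i+1) - y_i)/h_i = 5, -4/3, -1/3.
  1·M_0 + 8·M_1 + 3·M_2 = 6(Δ_1 - Δ_0) = -38
  3·M_1 + 12·M_2 + 3·M_3 = 6(Δ_2 - Δ_1) = 6
Natural end conditions: M_0 = M_3 = 0.
Solving the tridiagonal system: M_0 = 0, M_1 = -158/29, M_2 = 54/29, M_3 = 0.
On [5, 8], with p_2(t) = a_2 + b_2·(t - 5) + c_2·(t - 5)² + d_2·(t - 5)³: c_2 = M_2/2 = 27/29, d_2 = (M_3 - M_2)/(6h_2) = -3/29, b_2 = Δ_2 - h_2(2M_2 + M_3)/6 = -191/87.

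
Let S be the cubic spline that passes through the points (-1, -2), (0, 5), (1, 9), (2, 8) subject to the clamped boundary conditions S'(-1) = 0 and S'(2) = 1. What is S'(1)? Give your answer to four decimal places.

With M_i denoting the second derivative at x_i, h_i = 1, 1, 1, and Δ_i = (y_(i+1) − y_i)/h_i = 7, 4, -1:
  1·M_0 + 4·M_1 + 1·M_2 = 6(Δ_1 - Δ_0) = -18
  1·M_1 + 4·M_2 + 1·M_3 = 6(Δ_2 - Δ_1) = -30
Clamped end conditions give two more equations: 2h_0·M_0 + h_0·M_1 = 6(Δ_0 - S'(-1)) = 42 and h_2·M_2 + 2h_2·M_3 = 6(S'(2) - Δ_2) = 12.
Hence M_0 = 382/15, M_1 = -134/15, M_2 = -116/15, M_3 = 148/15.
On [1, 2], S'(t) = b_2 + 2c_2·(t - 1) + 3d_2·(t - 1)² with b_2 = Δ_2 - h_2(2M_2 + M_3)/6 = -1/15, c_2 = M_2/2 = -58/15, d_2 = (M_3 - M_2)/(6h_2) = 44/15. So S'(1) = -1/15.

-0.0667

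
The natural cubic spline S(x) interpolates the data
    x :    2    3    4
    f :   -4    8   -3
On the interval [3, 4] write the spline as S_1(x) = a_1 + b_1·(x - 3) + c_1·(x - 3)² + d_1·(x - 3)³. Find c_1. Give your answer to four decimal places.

With m_i denoting the second derivative at x_i, h_i = 1, 1, and Δ_i = (y_(i+1) − y_i)/h_i = 12, -11:
  1·m_0 + 4·m_1 + 1·m_2 = 6(Δ_1 - Δ_0) = -138
Natural end conditions: m_0 = m_2 = 0.
Solving: m_0 = 0, m_1 = -69/2, m_2 = 0.
On [3, 4], with S_1(x) = a_1 + b_1·(x - 3) + c_1·(x - 3)² + d_1·(x - 3)³: c_1 = m_1/2 = -69/4, d_1 = (m_2 - m_1)/(6h_1) = 23/4, b_1 = Δ_1 - h_1(2m_1 + m_2)/6 = 1/2.

-17.2500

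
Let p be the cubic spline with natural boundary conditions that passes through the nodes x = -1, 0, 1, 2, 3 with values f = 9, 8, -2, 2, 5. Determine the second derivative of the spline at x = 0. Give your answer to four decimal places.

Put σ_i = p'' at the i-th knot. Here h = (1, 1, 1, 1) and Δ = (-1, -10, 4, 3), so the interior equations h_(i-1)·σ_(i-1) + 2(h_(i-1)+h_i)·σ_i + h_i·σ_(i+1) = 6(Δ_i − Δ_(i-1)) read
  1·σ_0 + 4·σ_1 + 1·σ_2 = 6(Δ_1 - Δ_0) = -54
  1·σ_1 + 4·σ_2 + 1·σ_3 = 6(Δ_2 - Δ_1) = 84
  1·σ_2 + 4·σ_3 + 1·σ_4 = 6(Δ_3 - Δ_2) = -6
Natural end conditions: σ_0 = σ_4 = 0.
Hence σ_0 = 0, σ_1 = -144/7, σ_2 = 198/7, σ_3 = -60/7, σ_4 = 0.

-20.5714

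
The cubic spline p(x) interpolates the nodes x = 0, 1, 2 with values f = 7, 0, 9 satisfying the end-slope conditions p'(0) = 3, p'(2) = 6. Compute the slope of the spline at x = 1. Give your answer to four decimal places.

-0.7500

Let m_i = p''(x_i). Step sizes h_i = 1, 1; slopes of the chords Δ_i = (y_(i+1) - y_i)/h_i = -7, 9.
  1·m_0 + 4·m_1 + 1·m_2 = 6(Δ_1 - Δ_0) = 96
Clamped end conditions give two more equations: 2h_0·m_0 + h_0·m_1 = 6(Δ_0 - p'(0)) = -60 and h_1·m_1 + 2h_1·m_2 = 6(p'(2) - Δ_1) = -18.
Solving: m_0 = -105/2, m_1 = 45, m_2 = -63/2.
On [1, 2], p'(x) = b_1 + 2c_1·(x - 1) + 3d_1·(x - 1)² with b_1 = Δ_1 - h_1(2m_1 + m_2)/6 = -3/4, c_1 = m_1/2 = 45/2, d_1 = (m_2 - m_1)/(6h_1) = -51/4. So p'(1) = -3/4.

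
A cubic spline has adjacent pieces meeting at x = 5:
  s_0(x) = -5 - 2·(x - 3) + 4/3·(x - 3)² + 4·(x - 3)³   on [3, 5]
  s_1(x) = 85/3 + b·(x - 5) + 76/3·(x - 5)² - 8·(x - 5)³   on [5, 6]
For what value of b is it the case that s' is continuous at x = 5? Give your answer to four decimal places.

s_0'(x) = -2 + 8/3·(x - 3) + 12·(x - 3)², so s_0'(5) = 154/3. On the right, s_1'(5) = b, so b = 154/3.

51.3333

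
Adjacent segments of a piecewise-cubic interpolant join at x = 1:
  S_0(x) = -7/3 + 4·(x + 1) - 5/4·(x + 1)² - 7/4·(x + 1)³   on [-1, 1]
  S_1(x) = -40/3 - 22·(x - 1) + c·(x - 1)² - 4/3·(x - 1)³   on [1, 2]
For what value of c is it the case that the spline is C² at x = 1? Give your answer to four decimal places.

S_0''(x) = -5/2 - 21/2·(x + 1), so S_0''(1) = -47/2. On the right, S_1''(1) = 2c, so c = -47/4.

-11.7500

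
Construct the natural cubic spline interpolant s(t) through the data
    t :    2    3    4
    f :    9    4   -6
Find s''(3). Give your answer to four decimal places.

Write m_i for s''(x_i). With h_i = 1, 1 and divided differences Δ_i = -5, -10, the continuity of s' gives the tridiagonal system
  1·m_0 + 4·m_1 + 1·m_2 = 6(Δ_1 - Δ_0) = -30
Natural end conditions: m_0 = m_2 = 0.
Forward elimination and back-substitution give m_0 = 0, m_1 = -15/2, m_2 = 0.

-7.5000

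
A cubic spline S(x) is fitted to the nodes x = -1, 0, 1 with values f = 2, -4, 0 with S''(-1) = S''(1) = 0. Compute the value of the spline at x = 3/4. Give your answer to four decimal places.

-1.5859

Write M_i for S''(x_i). With h_i = 1, 1 and divided differences Δ_i = -6, 4, the continuity of S' gives the tridiagonal system
  1·M_0 + 4·M_1 + 1·M_2 = 6(Δ_1 - Δ_0) = 60
Natural end conditions: M_0 = M_2 = 0.
Solving the tridiagonal system: M_0 = 0, M_1 = 15, M_2 = 0.
On [0, 1], S(x) = -4 - 1·x + 15/2·x² - 5/2·x³.
With x = 3/4: S(3/4) = -203/128.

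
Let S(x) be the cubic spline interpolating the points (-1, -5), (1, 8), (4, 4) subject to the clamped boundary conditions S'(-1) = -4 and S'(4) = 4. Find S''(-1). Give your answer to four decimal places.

With M_i denoting the second derivative at x_i, h_i = 2, 3, and Δ_i = (y_(i+1) − y_i)/h_i = 13/2, -4/3:
  2·M_0 + 10·M_1 + 3·M_2 = 6(Δ_1 - Δ_0) = -47
Clamped end conditions give two more equations: 2h_0·M_0 + h_0·M_1 = 6(Δ_0 - S'(-1)) = 63 and h_1·M_1 + 2h_1·M_2 = 6(S'(4) - Δ_1) = 32.
Solving: M_0 = 441/20, M_1 = -63/5, M_2 = 349/30.

22.0500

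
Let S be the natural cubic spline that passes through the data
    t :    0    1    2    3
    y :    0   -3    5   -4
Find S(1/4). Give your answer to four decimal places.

-1.7031

Let σ_i = S''(x_i). Step sizes h_i = 1, 1, 1; slopes of the chords Δ_i = (y_(i+1) - y_i)/h_i = -3, 8, -9.
  1·σ_0 + 4·σ_1 + 1·σ_2 = 6(Δ_1 - Δ_0) = 66
  1·σ_1 + 4·σ_2 + 1·σ_3 = 6(Δ_2 - Δ_1) = -102
Natural end conditions: σ_0 = σ_3 = 0.
Solving: σ_0 = 0, σ_1 = 122/5, σ_2 = -158/5, σ_3 = 0.
On [0, 1], S(t) = 0 - 106/15·t + 0·t² + 61/15·t³.
With t = 1/4: S(1/4) = -109/64.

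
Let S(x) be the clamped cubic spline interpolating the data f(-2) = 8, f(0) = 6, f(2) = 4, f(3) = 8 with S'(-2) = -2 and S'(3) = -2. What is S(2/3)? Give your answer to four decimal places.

4.1804

With M_i denoting the second derivative at x_i, h_i = 2, 2, 1, and Δ_i = (y_(i+1) − y_i)/h_i = -1, -1, 4:
  2·M_0 + 8·M_1 + 2·M_2 = 6(Δ_1 - Δ_0) = 0
  2·M_1 + 6·M_2 + 1·M_3 = 6(Δ_2 - Δ_1) = 30
Clamped end conditions give two more equations: 2h_0·M_0 + h_0·M_1 = 6(Δ_0 - S'(-2)) = 6 and h_2·M_2 + 2h_2·M_3 = 6(S'(3) - Δ_2) = -36.
Forward elimination and back-substitution give M_0 = 72/23, M_1 = -75/23, M_2 = 228/23, M_3 = -528/23.
On [0, 2], S(x) = 6 - 49/23·x - 75/46·x² + 101/92·x³.
With x = 2/3: S(2/3) = 2596/621.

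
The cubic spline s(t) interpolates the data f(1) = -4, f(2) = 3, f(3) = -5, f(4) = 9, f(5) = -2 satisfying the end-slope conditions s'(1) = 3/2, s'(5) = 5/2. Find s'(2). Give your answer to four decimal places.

Put M_i = s'' at the i-th knot. Here h = (1, 1, 1, 1) and Δ = (7, -8, 14, -11), so the interior equations h_(i-1)·M_(i-1) + 2(h_(i-1)+h_i)·M_i + h_i·M_(i+1) = 6(Δ_i − Δ_(i-1)) read
  1·M_0 + 4·M_1 + 1·M_2 = 6(Δ_1 - Δ_0) = -90
  1·M_1 + 4·M_2 + 1·M_3 = 6(Δ_2 - Δ_1) = 132
  1·M_2 + 4·M_3 + 1·M_4 = 6(Δ_3 - Δ_2) = -150
Clamped end conditions give two more equations: 2h_0·M_0 + h_0·M_1 = 6(Δ_0 - s'(1)) = 33 and h_3·M_3 + 2h_3·M_4 = 6(s'(5) - Δ_3) = 81.
Hence M_0 = 163/4, M_1 = -97/2, M_2 = 253/4, M_3 = -145/2, M_4 = 307/4.
On [2, 3], s'(t) = b_1 + 2c_1·(t - 2) + 3d_1·(t - 2)² with b_1 = Δ_1 - h_1(2M_1 + M_2)/6 = -19/8, c_1 = M_1/2 = -97/4, d_1 = (M_2 - M_1)/(6h_1) = 149/8. So s'(2) = -19/8.

-2.3750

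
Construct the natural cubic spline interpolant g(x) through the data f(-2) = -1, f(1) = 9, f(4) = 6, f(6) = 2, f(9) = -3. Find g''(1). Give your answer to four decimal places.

Let M_i = g''(x_i). Step sizes h_i = 3, 3, 2, 3; slopes of the chords Δ_i = (y_(i+1) - y_i)/h_i = 10/3, -1, -2, -5/3.
  3·M_0 + 12·M_1 + 3·M_2 = 6(Δ_1 - Δ_0) = -26
  3·M_1 + 10·M_2 + 2·M_3 = 6(Δ_2 - Δ_1) = -6
  2·M_2 + 10·M_3 + 3·M_4 = 6(Δ_3 - Δ_2) = 2
Natural end conditions: M_0 = M_4 = 0.
Hence M_0 = 0, M_1 = -128/59, M_2 = 2/177, M_3 = 35/177, M_4 = 0.

-2.1695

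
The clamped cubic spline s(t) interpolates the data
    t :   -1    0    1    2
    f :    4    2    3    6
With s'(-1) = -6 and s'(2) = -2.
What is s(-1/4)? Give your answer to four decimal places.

2.0500

With M_i denoting the second derivative at x_i, h_i = 1, 1, 1, and Δ_i = (y_(i+1) − y_i)/h_i = -2, 1, 3:
  1·M_0 + 4·M_1 + 1·M_2 = 6(Δ_1 - Δ_0) = 18
  1·M_1 + 4·M_2 + 1·M_3 = 6(Δ_2 - Δ_1) = 12
Clamped end conditions give two more equations: 2h_0·M_0 + h_0·M_1 = 6(Δ_0 - s'(-1)) = 24 and h_2·M_2 + 2h_2·M_3 = 6(s'(2) - Δ_2) = -30.
Solving: M_0 = 184/15, M_1 = -8/15, M_2 = 118/15, M_3 = -284/15.
On [-1, 0], s(t) = 4 - 6·(t + 1) + 92/15·(t + 1)² - 32/15·(t + 1)³.
With (t + 1) = 3/4: s(-1/4) = 41/20.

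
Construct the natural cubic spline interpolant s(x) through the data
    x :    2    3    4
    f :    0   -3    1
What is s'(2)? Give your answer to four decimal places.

-4.7500

With M_i denoting the second derivative at x_i, h_i = 1, 1, and Δ_i = (y_(i+1) − y_i)/h_i = -3, 4:
  1·M_0 + 4·M_1 + 1·M_2 = 6(Δ_1 - Δ_0) = 42
Natural end conditions: M_0 = M_2 = 0.
Forward elimination and back-substitution give M_0 = 0, M_1 = 21/2, M_2 = 0.
On [2, 3], s'(x) = b_0 + 2c_0·(x - 2) + 3d_0·(x - 2)² with b_0 = Δ_0 - h_0(2M_0 + M_1)/6 = -19/4, c_0 = M_0/2 = 0, d_0 = (M_1 - M_0)/(6h_0) = 7/4. So s'(2) = -19/4.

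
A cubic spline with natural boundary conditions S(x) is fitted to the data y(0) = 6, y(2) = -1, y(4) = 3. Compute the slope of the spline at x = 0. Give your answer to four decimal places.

-4.8750

Write σ_i for S''(x_i). With h_i = 2, 2 and divided differences Δ_i = -7/2, 2, the continuity of S' gives the tridiagonal system
  2·σ_0 + 8·σ_1 + 2·σ_2 = 6(Δ_1 - Δ_0) = 33
Natural end conditions: σ_0 = σ_2 = 0.
Solving the tridiagonal system: σ_0 = 0, σ_1 = 33/8, σ_2 = 0.
On [0, 2], S'(x) = b_0 + 2c_0·x + 3d_0·x² with b_0 = Δ_0 - h_0(2σ_0 + σ_1)/6 = -39/8, c_0 = σ_0/2 = 0, d_0 = (σ_1 - σ_0)/(6h_0) = 11/32. So S'(0) = -39/8.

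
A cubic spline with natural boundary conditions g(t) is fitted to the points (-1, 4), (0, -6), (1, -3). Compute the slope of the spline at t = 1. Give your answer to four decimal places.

Put m_i = g'' at the i-th knot. Here h = (1, 1) and Δ = (-10, 3), so the interior equations h_(i-1)·m_(i-1) + 2(h_(i-1)+h_i)·m_i + h_i·m_(i+1) = 6(Δ_i − Δ_(i-1)) read
  1·m_0 + 4·m_1 + 1·m_2 = 6(Δ_1 - Δ_0) = 78
Natural end conditions: m_0 = m_2 = 0.
Solving: m_0 = 0, m_1 = 39/2, m_2 = 0.
On [0, 1], g'(t) = b_1 + 2c_1·t + 3d_1·t² with b_1 = Δ_1 - h_1(2m_1 + m_2)/6 = -7/2, c_1 = m_1/2 = 39/4, d_1 = (m_2 - m_1)/(6h_1) = -13/4. So g'(1) = 25/4.

6.2500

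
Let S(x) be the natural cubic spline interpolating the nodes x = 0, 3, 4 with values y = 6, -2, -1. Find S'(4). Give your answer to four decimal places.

1.4583

Let M_i = S''(x_i). Step sizes h_i = 3, 1; slopes of the chords Δ_i = (y_(i+1) - y_i)/h_i = -8/3, 1.
  3·M_0 + 8·M_1 + 1·M_2 = 6(Δ_1 - Δ_0) = 22
Natural end conditions: M_0 = M_2 = 0.
Solving: M_0 = 0, M_1 = 11/4, M_2 = 0.
On [3, 4], S'(x) = b_1 + 2c_1·(x - 3) + 3d_1·(x - 3)² with b_1 = Δ_1 - h_1(2M_1 + M_2)/6 = 1/12, c_1 = M_1/2 = 11/8, d_1 = (M_2 - M_1)/(6h_1) = -11/24. So S'(4) = 35/24.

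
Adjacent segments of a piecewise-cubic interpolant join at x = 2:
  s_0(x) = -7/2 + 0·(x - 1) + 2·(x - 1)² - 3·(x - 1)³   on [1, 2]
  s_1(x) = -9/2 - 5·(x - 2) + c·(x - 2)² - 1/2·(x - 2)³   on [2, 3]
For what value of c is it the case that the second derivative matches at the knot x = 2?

s_0''(x) = 4 - 18·(x - 1), so s_0''(2) = -14. On the right, s_1''(2) = 2c, so c = -7.

-7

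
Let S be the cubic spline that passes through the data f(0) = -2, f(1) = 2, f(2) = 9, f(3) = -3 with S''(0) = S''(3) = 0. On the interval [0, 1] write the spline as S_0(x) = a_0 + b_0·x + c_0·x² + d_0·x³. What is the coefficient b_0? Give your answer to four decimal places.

Put M_i = S'' at the i-th knot. Here h = (1, 1, 1) and Δ = (4, 7, -12), so the interior equations h_(i-1)·M_(i-1) + 2(h_(i-1)+h_i)·M_i + h_i·M_(i+1) = 6(Δ_i − Δ_(i-1)) read
  1·M_0 + 4·M_1 + 1·M_2 = 6(Δ_1 - Δ_0) = 18
  1·M_1 + 4·M_2 + 1·M_3 = 6(Δ_2 - Δ_1) = -114
Natural end conditions: M_0 = M_3 = 0.
Solving the tridiagonal system: M_0 = 0, M_1 = 62/5, M_2 = -158/5, M_3 = 0.
On [0, 1], with S_0(x) = a_0 + b_0·x + c_0·x² + d_0·x³: c_0 = M_0/2 = 0, d_0 = (M_1 - M_0)/(6h_0) = 31/15, b_0 = Δ_0 - h_0(2M_0 + M_1)/6 = 29/15.

1.9333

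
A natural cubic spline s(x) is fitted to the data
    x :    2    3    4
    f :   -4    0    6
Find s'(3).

With M_i denoting the second derivative at x_i, h_i = 1, 1, and Δ_i = (y_(i+1) − y_i)/h_i = 4, 6:
  1·M_0 + 4·M_1 + 1·M_2 = 6(Δ_1 - Δ_0) = 12
Natural end conditions: M_0 = M_2 = 0.
Forward elimination and back-substitution give M_0 = 0, M_1 = 3, M_2 = 0.
On [3, 4], s'(x) = b_1 + 2c_1·(x - 3) + 3d_1·(x - 3)² with b_1 = Δ_1 - h_1(2M_1 + M_2)/6 = 5, c_1 = M_1/2 = 3/2, d_1 = (M_2 - M_1)/(6h_1) = -1/2. So s'(3) = 5.

5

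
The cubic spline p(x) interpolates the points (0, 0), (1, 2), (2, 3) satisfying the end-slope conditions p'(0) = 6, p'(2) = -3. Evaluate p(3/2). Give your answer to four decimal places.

3.0625

With m_i denoting the second derivative at x_i, h_i = 1, 1, and Δ_i = (y_(i+1) − y_i)/h_i = 2, 1:
  1·m_0 + 4·m_1 + 1·m_2 = 6(Δ_1 - Δ_0) = -6
Clamped end conditions give two more equations: 2h_0·m_0 + h_0·m_1 = 6(Δ_0 - p'(0)) = -24 and h_1·m_1 + 2h_1·m_2 = 6(p'(2) - Δ_1) = -24.
Hence m_0 = -15, m_1 = 6, m_2 = -15.
On [1, 2], p(x) = 2 + 3/2·(x - 1) + 3·(x - 1)² - 7/2·(x - 1)³.
With (x - 1) = 1/2: p(3/2) = 49/16.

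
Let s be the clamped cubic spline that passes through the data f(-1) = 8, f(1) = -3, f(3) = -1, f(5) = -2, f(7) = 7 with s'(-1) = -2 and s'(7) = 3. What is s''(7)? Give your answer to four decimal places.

Put M_i = s'' at the i-th knot. Here h = (2, 2, 2, 2) and Δ = (-11/2, 1, -1/2, 9/2), so the interior equations h_(i-1)·M_(i-1) + 2(h_(i-1)+h_i)·M_i + h_i·M_(i+1) = 6(Δ_i − Δ_(i-1)) read
  2·M_0 + 8·M_1 + 2·M_2 = 6(Δ_1 - Δ_0) = 39
  2·M_1 + 8·M_2 + 2·M_3 = 6(Δ_2 - Δ_1) = -9
  2·M_2 + 8·M_3 + 2·M_4 = 6(Δ_3 - Δ_2) = 30
Clamped end conditions give two more equations: 2h_0·M_0 + h_0·M_1 = 6(Δ_0 - s'(-1)) = -21 and h_3·M_3 + 2h_3·M_4 = 6(s'(7) - Δ_3) = -9.
Hence M_0 = -1061/112, M_1 = 473/56, M_2 = -77/16, M_3 = 353/56, M_4 = -605/112.

-5.4018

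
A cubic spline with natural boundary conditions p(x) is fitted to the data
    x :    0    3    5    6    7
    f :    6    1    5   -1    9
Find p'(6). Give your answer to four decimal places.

Put m_i = p'' at the i-th knot. Here h = (3, 2, 1, 1) and Δ = (-5/3, 2, -6, 10), so the interior equations h_(i-1)·m_(i-1) + 2(h_(i-1)+h_i)·m_i + h_i·m_(i+1) = 6(Δ_i − Δ_(i-1)) read
  3·m_0 + 10·m_1 + 2·m_2 = 6(Δ_1 - Δ_0) = 22
  2·m_1 + 6·m_2 + 1·m_3 = 6(Δ_2 - Δ_1) = -48
  1·m_2 + 4·m_3 + 1·m_4 = 6(Δ_3 - Δ_2) = 96
Natural end conditions: m_0 = m_4 = 0.
Hence m_0 = 0, m_1 = 541/107, m_2 = -1528/107, m_3 = 2950/107, m_4 = 0.
On [6, 7], p'(x) = b_3 + 2c_3·(x - 6) + 3d_3·(x - 6)² with b_3 = Δ_3 - h_3(2m_3 + m_4)/6 = 260/321, c_3 = m_3/2 = 1475/107, d_3 = (m_4 - m_3)/(6h_3) = -1475/321. So p'(6) = 260/321.

0.8100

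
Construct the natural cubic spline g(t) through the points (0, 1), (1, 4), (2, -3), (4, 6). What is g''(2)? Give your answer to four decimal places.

14.6087

Put σ_i = g'' at the i-th knot. Here h = (1, 1, 2) and Δ = (3, -7, 9/2), so the interior equations h_(i-1)·σ_(i-1) + 2(h_(i-1)+h_i)·σ_i + h_i·σ_(i+1) = 6(Δ_i − Δ_(i-1)) read
  1·σ_0 + 4·σ_1 + 1·σ_2 = 6(Δ_1 - Δ_0) = -60
  1·σ_1 + 6·σ_2 + 2·σ_3 = 6(Δ_2 - Δ_1) = 69
Natural end conditions: σ_0 = σ_3 = 0.
Forward elimination and back-substitution give σ_0 = 0, σ_1 = -429/23, σ_2 = 336/23, σ_3 = 0.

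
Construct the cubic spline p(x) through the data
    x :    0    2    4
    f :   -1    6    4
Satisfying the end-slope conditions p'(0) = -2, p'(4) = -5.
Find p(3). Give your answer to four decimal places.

Put M_i = p'' at the i-th knot. Here h = (2, 2) and Δ = (7/2, -1), so the interior equations h_(i-1)·M_(i-1) + 2(h_(i-1)+h_i)·M_i + h_i·M_(i+1) = 6(Δ_i − Δ_(i-1)) read
  2·M_0 + 8·M_1 + 2·M_2 = 6(Δ_1 - Δ_0) = -27
Clamped end conditions give two more equations: 2h_0·M_0 + h_0·M_1 = 6(Δ_0 - p'(0)) = 33 and h_1·M_1 + 2h_1·M_2 = 6(p'(4) - Δ_1) = -24.
Solving the tridiagonal system: M_0 = 87/8, M_1 = -21/4, M_2 = -27/8.
On [2, 4], p(x) = 6 + 29/8·(x - 2) - 21/8·(x - 2)² + 5/32·(x - 2)³.
With (x - 2) = 1: p(3) = 229/32.

7.1563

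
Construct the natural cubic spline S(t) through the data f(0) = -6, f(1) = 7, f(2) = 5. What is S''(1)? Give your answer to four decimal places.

-22.5000

With M_i denoting the second derivative at x_i, h_i = 1, 1, and Δ_i = (y_(i+1) − y_i)/h_i = 13, -2:
  1·M_0 + 4·M_1 + 1·M_2 = 6(Δ_1 - Δ_0) = -90
Natural end conditions: M_0 = M_2 = 0.
Solving the tridiagonal system: M_0 = 0, M_1 = -45/2, M_2 = 0.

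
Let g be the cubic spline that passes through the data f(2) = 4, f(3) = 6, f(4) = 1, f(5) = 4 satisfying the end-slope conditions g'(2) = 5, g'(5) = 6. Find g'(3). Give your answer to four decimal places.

Put σ_i = g'' at the i-th knot. Here h = (1, 1, 1) and Δ = (2, -5, 3), so the interior equations h_(i-1)·σ_(i-1) + 2(h_(i-1)+h_i)·σ_i + h_i·σ_(i+1) = 6(Δ_i − Δ_(i-1)) read
  1·σ_0 + 4·σ_1 + 1·σ_2 = 6(Δ_1 - Δ_0) = -42
  1·σ_1 + 4·σ_2 + 1·σ_3 = 6(Δ_2 - Δ_1) = 48
Clamped end conditions give two more equations: 2h_0·σ_0 + h_0·σ_1 = 6(Δ_0 - g'(2)) = -18 and h_2·σ_2 + 2h_2·σ_3 = 6(g'(5) - Δ_2) = 18.
Forward elimination and back-substitution give σ_0 = -32/15, σ_1 = -206/15, σ_2 = 226/15, σ_3 = 22/15.
On [3, 4], g'(x) = b_1 + 2c_1·(x - 3) + 3d_1·(x - 3)² with b_1 = Δ_1 - h_1(2σ_1 + σ_2)/6 = -44/15, c_1 = σ_1/2 = -103/15, d_1 = (σ_2 - σ_1)/(6h_1) = 24/5. So g'(3) = -44/15.

-2.9333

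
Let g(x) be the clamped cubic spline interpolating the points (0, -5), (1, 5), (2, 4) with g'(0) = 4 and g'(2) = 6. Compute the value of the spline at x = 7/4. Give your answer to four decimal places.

Put M_i = g'' at the i-th knot. Here h = (1, 1) and Δ = (10, -1), so the interior equations h_(i-1)·M_(i-1) + 2(h_(i-1)+h_i)·M_i + h_i·M_(i+1) = 6(Δ_i − Δ_(i-1)) read
  1·M_0 + 4·M_1 + 1·M_2 = 6(Δ_1 - Δ_0) = -66
Clamped end conditions give two more equations: 2h_0·M_0 + h_0·M_1 = 6(Δ_0 - g'(0)) = 36 and h_1·M_1 + 2h_1·M_2 = 6(g'(2) - Δ_1) = 42.
Forward elimination and back-substitution give M_0 = 71/2, M_1 = -35, M_2 = 77/2.
On [1, 2], g(x) = 5 + 17/4·(x - 1) - 35/2·(x - 1)² + 49/4·(x - 1)³.
With (x - 1) = 3/4: g(7/4) = 899/256.

3.5117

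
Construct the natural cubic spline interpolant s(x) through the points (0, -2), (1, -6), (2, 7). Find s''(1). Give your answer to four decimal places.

Put m_i = s'' at the i-th knot. Here h = (1, 1) and Δ = (-4, 13), so the interior equations h_(i-1)·m_(i-1) + 2(h_(i-1)+h_i)·m_i + h_i·m_(i+1) = 6(Δ_i − Δ_(i-1)) read
  1·m_0 + 4·m_1 + 1·m_2 = 6(Δ_1 - Δ_0) = 102
Natural end conditions: m_0 = m_2 = 0.
Forward elimination and back-substitution give m_0 = 0, m_1 = 51/2, m_2 = 0.

25.5000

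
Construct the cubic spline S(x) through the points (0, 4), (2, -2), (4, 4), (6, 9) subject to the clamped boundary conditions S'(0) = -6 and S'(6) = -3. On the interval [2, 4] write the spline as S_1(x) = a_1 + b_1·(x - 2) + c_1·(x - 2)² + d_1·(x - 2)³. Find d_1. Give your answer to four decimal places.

Let σ_i = S''(x_i). Step sizes h_i = 2, 2, 2; slopes of the chords Δ_i = (y_(i+1) - y_i)/h_i = -3, 3, 5/2.
  2·σ_0 + 8·σ_1 + 2·σ_2 = 6(Δ_1 - Δ_0) = 36
  2·σ_1 + 8·σ_2 + 2·σ_3 = 6(Δ_2 - Δ_1) = -3
Clamped end conditions give two more equations: 2h_0·σ_0 + h_0·σ_1 = 6(Δ_0 - S'(0)) = 18 and h_2·σ_2 + 2h_2·σ_3 = 6(S'(6) - Δ_2) = -33.
Hence σ_0 = 27/10, σ_1 = 18/5, σ_2 = 9/10, σ_3 = -87/10.
On [2, 4], with S_1(x) = a_1 + b_1·(x - 2) + c_1·(x - 2)² + d_1·(x - 2)³: c_1 = σ_1/2 = 9/5, d_1 = (σ_2 - σ_1)/(6h_1) = -9/40, b_1 = Δ_1 - h_1(2σ_1 + σ_2)/6 = 3/10.

-0.2250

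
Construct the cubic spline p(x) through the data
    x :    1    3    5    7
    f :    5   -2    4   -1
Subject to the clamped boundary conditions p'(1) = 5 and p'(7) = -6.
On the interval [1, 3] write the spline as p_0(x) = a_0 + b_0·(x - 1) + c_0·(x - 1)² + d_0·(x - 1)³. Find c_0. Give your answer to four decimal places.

-9.1333

Let m_i = p''(x_i). Step sizes h_i = 2, 2, 2; slopes of the chords Δ_i = (y_(i+1) - y_i)/h_i = -7/2, 3, -5/2.
  2·m_0 + 8·m_1 + 2·m_2 = 6(Δ_1 - Δ_0) = 39
  2·m_1 + 8·m_2 + 2·m_3 = 6(Δ_2 - Δ_1) = -33
Clamped end conditions give two more equations: 2h_0·m_0 + h_0·m_1 = 6(Δ_0 - p'(1)) = -51 and h_2·m_2 + 2h_2·m_3 = 6(p'(7) - Δ_2) = -21.
Hence m_0 = -274/15, m_1 = 331/30, m_2 = -191/30, m_3 = -31/15.
On [1, 3], with p_0(x) = a_0 + b_0·(x - 1) + c_0·(x - 1)² + d_0·(x - 1)³: c_0 = m_0/2 = -137/15, d_0 = (m_1 - m_0)/(6h_0) = 293/120, b_0 = Δ_0 - h_0(2m_0 + m_1)/6 = 5.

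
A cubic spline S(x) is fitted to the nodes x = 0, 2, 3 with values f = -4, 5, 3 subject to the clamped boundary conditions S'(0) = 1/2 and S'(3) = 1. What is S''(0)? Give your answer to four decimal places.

Put M_i = S'' at the i-th knot. Here h = (2, 1) and Δ = (9/2, -2), so the interior equations h_(i-1)·M_(i-1) + 2(h_(i-1)+h_i)·M_i + h_i·M_(i+1) = 6(Δ_i − Δ_(i-1)) read
  2·M_0 + 6·M_1 + 1·M_2 = 6(Δ_1 - Δ_0) = -39
Clamped end conditions give two more equations: 2h_0·M_0 + h_0·M_1 = 6(Δ_0 - S'(0)) = 24 and h_1·M_1 + 2h_1·M_2 = 6(S'(3) - Δ_1) = 18.
Hence M_0 = 38/3, M_1 = -40/3, M_2 = 47/3.

12.6667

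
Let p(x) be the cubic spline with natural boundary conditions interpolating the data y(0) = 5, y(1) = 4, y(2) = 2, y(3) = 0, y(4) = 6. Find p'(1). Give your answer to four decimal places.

-1.2500

With σ_i denoting the second derivative at x_i, h_i = 1, 1, 1, 1, and Δ_i = (y_(i+1) − y_i)/h_i = -1, -2, -2, 6:
  1·σ_0 + 4·σ_1 + 1·σ_2 = 6(Δ_1 - Δ_0) = -6
  1·σ_1 + 4·σ_2 + 1·σ_3 = 6(Δ_2 - Δ_1) = 0
  1·σ_2 + 4·σ_3 + 1·σ_4 = 6(Δ_3 - Δ_2) = 48
Natural end conditions: σ_0 = σ_4 = 0.
Hence σ_0 = 0, σ_1 = -3/4, σ_2 = -3, σ_3 = 51/4, σ_4 = 0.
On [1, 2], p'(x) = b_1 + 2c_1·(x - 1) + 3d_1·(x - 1)² with b_1 = Δ_1 - h_1(2σ_1 + σ_2)/6 = -5/4, c_1 = σ_1/2 = -3/8, d_1 = (σ_2 - σ_1)/(6h_1) = -3/8. So p'(1) = -5/4.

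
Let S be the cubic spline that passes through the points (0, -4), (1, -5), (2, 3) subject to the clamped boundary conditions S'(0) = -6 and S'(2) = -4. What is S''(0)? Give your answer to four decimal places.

2.5000

Write σ_i for S''(x_i). With h_i = 1, 1 and divided differences Δ_i = -1, 8, the continuity of S' gives the tridiagonal system
  1·σ_0 + 4·σ_1 + 1·σ_2 = 6(Δ_1 - Δ_0) = 54
Clamped end conditions give two more equations: 2h_0·σ_0 + h_0·σ_1 = 6(Δ_0 - S'(0)) = 30 and h_1·σ_1 + 2h_1·σ_2 = 6(S'(2) - Δ_1) = -72.
Hence σ_0 = 5/2, σ_1 = 25, σ_2 = -97/2.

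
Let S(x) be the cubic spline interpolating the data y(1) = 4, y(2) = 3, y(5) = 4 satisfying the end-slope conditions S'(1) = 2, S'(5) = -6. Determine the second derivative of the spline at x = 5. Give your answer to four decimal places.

Put σ_i = S'' at the i-th knot. Here h = (1, 3) and Δ = (-1, 1/3), so the interior equations h_(i-1)·σ_(i-1) + 2(h_(i-1)+h_i)·σ_i + h_i·σ_(i+1) = 6(Δ_i − Δ_(i-1)) read
  1·σ_0 + 8·σ_1 + 3·σ_2 = 6(Δ_1 - Δ_0) = 8
Clamped end conditions give two more equations: 2h_0·σ_0 + h_0·σ_1 = 6(Δ_0 - S'(1)) = -18 and h_1·σ_1 + 2h_1·σ_2 = 6(S'(5) - Δ_1) = -38.
Solving: σ_0 = -12, σ_1 = 6, σ_2 = -28/3.

-9.3333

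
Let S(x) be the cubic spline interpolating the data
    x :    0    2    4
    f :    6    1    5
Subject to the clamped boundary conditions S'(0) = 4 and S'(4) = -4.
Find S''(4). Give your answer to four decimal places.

-14.3750

Write m_i for S''(x_i). With h_i = 2, 2 and divided differences Δ_i = -5/2, 2, the continuity of S' gives the tridiagonal system
  2·m_0 + 8·m_1 + 2·m_2 = 6(Δ_1 - Δ_0) = 27
Clamped end conditions give two more equations: 2h_0·m_0 + h_0·m_1 = 6(Δ_0 - S'(0)) = -39 and h_1·m_1 + 2h_1·m_2 = 6(S'(4) - Δ_1) = -36.
Solving: m_0 = -121/8, m_1 = 43/4, m_2 = -115/8.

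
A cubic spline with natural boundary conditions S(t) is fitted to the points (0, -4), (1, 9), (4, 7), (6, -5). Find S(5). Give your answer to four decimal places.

With M_i denoting the second derivative at x_i, h_i = 1, 3, 2, and Δ_i = (y_(i+1) − y_i)/h_i = 13, -2/3, -6:
  1·M_0 + 8·M_1 + 3·M_2 = 6(Δ_1 - Δ_0) = -82
  3·M_1 + 10·M_2 + 2·M_3 = 6(Δ_2 - Δ_1) = -32
Natural end conditions: M_0 = M_3 = 0.
Solving: M_0 = 0, M_1 = -724/71, M_2 = -10/71, M_3 = 0.
On [4, 6], S(t) = 7 - 1258/213·(t - 4) - 5/71·(t - 4)² + 5/426·(t - 4)³.
With (t - 4) = 1: S(5) = 147/142.

1.0352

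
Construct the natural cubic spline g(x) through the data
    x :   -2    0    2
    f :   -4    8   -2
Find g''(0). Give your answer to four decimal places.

-8.2500

Put M_i = g'' at the i-th knot. Here h = (2, 2) and Δ = (6, -5), so the interior equations h_(i-1)·M_(i-1) + 2(h_(i-1)+h_i)·M_i + h_i·M_(i+1) = 6(Δ_i − Δ_(i-1)) read
  2·M_0 + 8·M_1 + 2·M_2 = 6(Δ_1 - Δ_0) = -66
Natural end conditions: M_0 = M_2 = 0.
Hence M_0 = 0, M_1 = -33/4, M_2 = 0.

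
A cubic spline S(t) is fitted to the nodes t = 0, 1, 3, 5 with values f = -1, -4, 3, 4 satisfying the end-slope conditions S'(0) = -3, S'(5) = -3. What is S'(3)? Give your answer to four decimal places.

Write σ_i for S''(x_i). With h_i = 1, 2, 2 and divided differences Δ_i = -3, 7/2, 1/2, the continuity of S' gives the tridiagonal system
  1·σ_0 + 6·σ_1 + 2·σ_2 = 6(Δ_1 - Δ_0) = 39
  2·σ_1 + 8·σ_2 + 2·σ_3 = 6(Δ_2 - Δ_1) = -18
Clamped end conditions give two more equations: 2h_0·σ_0 + h_0·σ_1 = 6(Δ_0 - S'(0)) = 0 and h_2·σ_2 + 2h_2·σ_3 = 6(S'(5) - Δ_2) = -21.
Solving: σ_0 = -96/23, σ_1 = 192/23, σ_2 = -159/46, σ_3 = -81/23.
On [3, 5], S'(t) = b_2 + 2c_2·(t - 3) + 3d_2·(t - 3)² with b_2 = Δ_2 - h_2(2σ_2 + σ_3)/6 = 183/46, c_2 = σ_2/2 = -159/92, d_2 = (σ_3 - σ_2)/(6h_2) = -1/184. So S'(3) = 183/46.

3.9783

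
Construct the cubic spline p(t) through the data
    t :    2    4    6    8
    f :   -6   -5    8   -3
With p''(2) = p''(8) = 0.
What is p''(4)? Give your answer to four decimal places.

Let m_i = p''(x_i). Step sizes h_i = 2, 2, 2; slopes of the chords Δ_i = (y_(i+1) - y_i)/h_i = 1/2, 13/2, -11/2.
  2·m_0 + 8·m_1 + 2·m_2 = 6(Δ_1 - Δ_0) = 36
  2·m_1 + 8·m_2 + 2·m_3 = 6(Δ_2 - Δ_1) = -72
Natural end conditions: m_0 = m_3 = 0.
Solving: m_0 = 0, m_1 = 36/5, m_2 = -54/5, m_3 = 0.

7.2000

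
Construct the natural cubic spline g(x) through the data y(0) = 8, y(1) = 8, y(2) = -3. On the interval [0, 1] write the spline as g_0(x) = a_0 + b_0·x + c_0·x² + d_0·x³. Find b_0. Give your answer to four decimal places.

With M_i denoting the second derivative at x_i, h_i = 1, 1, and Δ_i = (y_(i+1) − y_i)/h_i = 0, -11:
  1·M_0 + 4·M_1 + 1·M_2 = 6(Δ_1 - Δ_0) = -66
Natural end conditions: M_0 = M_2 = 0.
Hence M_0 = 0, M_1 = -33/2, M_2 = 0.
On [0, 1], with g_0(x) = a_0 + b_0·x + c_0·x² + d_0·x³: c_0 = M_0/2 = 0, d_0 = (M_1 - M_0)/(6h_0) = -11/4, b_0 = Δ_0 - h_0(2M_0 + M_1)/6 = 11/4.

2.7500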